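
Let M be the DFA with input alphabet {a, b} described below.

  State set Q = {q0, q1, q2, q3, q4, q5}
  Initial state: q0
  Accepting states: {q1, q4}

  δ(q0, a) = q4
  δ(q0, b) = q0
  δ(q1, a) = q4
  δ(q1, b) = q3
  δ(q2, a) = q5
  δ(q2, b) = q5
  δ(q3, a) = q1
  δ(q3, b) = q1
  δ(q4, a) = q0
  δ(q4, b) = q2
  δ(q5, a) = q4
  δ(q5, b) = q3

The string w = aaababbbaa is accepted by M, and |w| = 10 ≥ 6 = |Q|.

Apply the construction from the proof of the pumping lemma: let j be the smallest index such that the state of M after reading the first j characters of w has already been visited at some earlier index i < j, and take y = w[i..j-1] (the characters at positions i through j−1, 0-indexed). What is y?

aa

Run of M on w = a a a b a b b b a a:
  step 0: q0  (start)
  step 1: q4  (read a: q0→q4)
  step 2: q0  (read a: q4→q0)   ← first repeat (q0 seen earlier)
  step 3: q4  (read a: q0→q4)
  step 4: q2  (read b: q4→q2)
  step 5: q5  (read a: q2→q5)
  step 6: q3  (read b: q5→q3)
  step 7: q1  (read b: q3→q1)
  step 8: q3  (read b: q1→q3)
  step 9: q1  (read a: q3→q1)
  step 10: q4  (read a: q1→q4)

So i = 0, j = 2, giving x = w[0:0] = ε, y = w[0:2] = aa, z = w[2:10] = ababbbaa.
Check: |xy| = 2 ≤ 6 and |y| = 2 ≥ 1. Reading y takes M from q0 back to q0, so every xyⁱz is accepted.
Since M has 6 states, any run of length ≥ 6 visits 6+1 states, so by pigeonhole some state repeats within the first 6 steps — that repeat gives the pumpable loop.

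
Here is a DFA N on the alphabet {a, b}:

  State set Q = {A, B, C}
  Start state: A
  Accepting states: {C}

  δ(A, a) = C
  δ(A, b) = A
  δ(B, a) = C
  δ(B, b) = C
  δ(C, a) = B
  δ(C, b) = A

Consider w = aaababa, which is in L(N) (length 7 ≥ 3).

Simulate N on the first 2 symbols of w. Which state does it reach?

Run of N on the first 2 characters of w = a a:
  step 0: A  (start)
  step 1: C  (read a: A→C)
  step 2: B  (read a: C→B)

After reading 2 characters, N is in state B.

B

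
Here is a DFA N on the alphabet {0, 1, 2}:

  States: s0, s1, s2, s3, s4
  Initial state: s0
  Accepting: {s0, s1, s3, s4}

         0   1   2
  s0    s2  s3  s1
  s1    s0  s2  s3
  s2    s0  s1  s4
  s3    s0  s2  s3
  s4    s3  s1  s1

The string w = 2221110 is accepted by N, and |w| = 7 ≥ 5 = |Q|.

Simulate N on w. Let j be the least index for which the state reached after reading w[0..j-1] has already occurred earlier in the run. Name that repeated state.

Run of N on w = 2 2 2 1 1 1 0:
  step 0: s0  (start)
  step 1: s1  (read 2: s0→s1)
  step 2: s3  (read 2: s1→s3)
  step 3: s3  (read 2: s3→s3)   ← first repeat (s3 seen earlier)
  step 4: s2  (read 1: s3→s2)
  step 5: s1  (read 1: s2→s1)
  step 6: s2  (read 1: s1→s2)
  step 7: s0  (read 0: s2→s0)

The earliest repeat is at step j = 3: N is in s3, which it already visited at step i = 2.
With |Q| = 5, pigeonhole forces a state repeat no later than step 5; the substring read between the first and second visits to that state can be pumped.

s3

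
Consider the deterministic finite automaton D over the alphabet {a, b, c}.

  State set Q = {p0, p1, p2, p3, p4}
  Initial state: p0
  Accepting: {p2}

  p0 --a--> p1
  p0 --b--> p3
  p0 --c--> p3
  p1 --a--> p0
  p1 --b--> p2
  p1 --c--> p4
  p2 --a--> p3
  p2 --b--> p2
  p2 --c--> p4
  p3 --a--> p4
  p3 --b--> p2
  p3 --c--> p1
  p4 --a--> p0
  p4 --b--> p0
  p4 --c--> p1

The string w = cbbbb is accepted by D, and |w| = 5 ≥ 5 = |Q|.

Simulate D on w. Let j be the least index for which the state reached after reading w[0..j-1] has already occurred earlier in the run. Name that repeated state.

p2

Run of D on w = c b b b b:
  step 0: p0  (start)
  step 1: p3  (read c: p0→p3)
  step 2: p2  (read b: p3→p2)
  step 3: p2  (read b: p2→p2)   ← first repeat (p2 seen earlier)
  step 4: p2  (read b: p2→p2)
  step 5: p2  (read b: p2→p2)

The earliest repeat is at step j = 3: D is in p2, which it already visited at step i = 2.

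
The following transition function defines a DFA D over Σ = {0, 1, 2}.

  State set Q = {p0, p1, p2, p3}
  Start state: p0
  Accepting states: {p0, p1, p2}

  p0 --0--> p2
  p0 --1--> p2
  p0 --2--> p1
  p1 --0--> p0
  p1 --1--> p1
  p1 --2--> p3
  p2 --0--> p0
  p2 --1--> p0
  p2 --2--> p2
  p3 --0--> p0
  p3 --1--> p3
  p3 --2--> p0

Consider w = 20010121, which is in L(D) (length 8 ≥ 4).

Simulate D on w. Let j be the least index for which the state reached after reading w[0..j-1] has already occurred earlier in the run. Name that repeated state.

Run of D on w = 2 0 0 1 0 1 2 1:
  step 0: p0  (start)
  step 1: p1  (read 2: p0→p1)
  step 2: p0  (read 0: p1→p0)   ← first repeat (p0 seen earlier)
  step 3: p2  (read 0: p0→p2)
  step 4: p0  (read 1: p2→p0)
  step 5: p2  (read 0: p0→p2)
  step 6: p0  (read 1: p2→p0)
  step 7: p1  (read 2: p0→p1)
  step 8: p1  (read 1: p1→p1)

The earliest repeat is at step j = 2: D is in p0, which it already visited at step i = 0.
The DFA has 4 states, so the proof of the pumping lemma guarantees a repeated state among the first 4+1 visited; the segment between the two visits is the pumpable y.

p0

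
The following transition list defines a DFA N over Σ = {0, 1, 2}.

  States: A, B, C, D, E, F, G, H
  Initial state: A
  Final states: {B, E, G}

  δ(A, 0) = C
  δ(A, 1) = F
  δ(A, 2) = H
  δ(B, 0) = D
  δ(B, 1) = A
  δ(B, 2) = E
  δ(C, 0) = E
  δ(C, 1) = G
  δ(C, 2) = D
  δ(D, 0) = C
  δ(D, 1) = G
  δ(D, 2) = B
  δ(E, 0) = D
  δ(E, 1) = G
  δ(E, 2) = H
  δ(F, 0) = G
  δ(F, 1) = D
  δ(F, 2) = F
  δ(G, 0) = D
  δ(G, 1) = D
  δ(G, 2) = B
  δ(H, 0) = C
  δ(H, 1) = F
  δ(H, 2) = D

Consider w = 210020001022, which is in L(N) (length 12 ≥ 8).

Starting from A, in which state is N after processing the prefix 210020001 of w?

State sequence: A -2-> H -1-> F -0-> G -0-> D -2-> B -0-> D -0-> C -0-> E -1-> G

After reading 9 characters, N is in state G.

G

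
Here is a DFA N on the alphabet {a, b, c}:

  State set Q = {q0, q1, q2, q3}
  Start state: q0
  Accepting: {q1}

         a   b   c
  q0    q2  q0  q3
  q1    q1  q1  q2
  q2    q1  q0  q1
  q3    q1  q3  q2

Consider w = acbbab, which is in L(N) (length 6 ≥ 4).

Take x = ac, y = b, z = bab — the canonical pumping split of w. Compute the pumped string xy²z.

xy^2z = ac·b·b·bab = acbbbab.
Reading y = b takes N from q1 back to q1, so after x·y·y the machine is still in q1, and z then leads to the accepting state q1. Hence acbbbab ∈ L(N).

acbbbab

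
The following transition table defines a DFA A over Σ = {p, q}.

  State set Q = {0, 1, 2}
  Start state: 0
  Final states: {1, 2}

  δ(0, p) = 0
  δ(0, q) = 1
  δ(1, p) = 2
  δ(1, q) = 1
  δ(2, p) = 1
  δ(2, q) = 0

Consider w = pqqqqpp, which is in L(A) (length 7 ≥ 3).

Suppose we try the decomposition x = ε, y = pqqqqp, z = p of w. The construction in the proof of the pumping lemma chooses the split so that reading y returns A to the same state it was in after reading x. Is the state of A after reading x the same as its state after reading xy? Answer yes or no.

Run of A on the first 6 characters of w = p q q q q p:
  step 0: 0  (start)
  step 1: 0  (read p: 0→0)
  step 2: 1  (read q: 0→1)
  step 3: 1  (read q: 1→1)
  step 4: 1  (read q: 1→1)
  step 5: 1  (read q: 1→1)
  step 6: 2  (read p: 1→2)

After x (step 0): 0. After xy (step 6): 2.
They differ (0 ≠ 2), so y is not a cycle from the state after x; this split is not the one the pumping-lemma construction produces, and pumping y need not keep the string in L(A).

no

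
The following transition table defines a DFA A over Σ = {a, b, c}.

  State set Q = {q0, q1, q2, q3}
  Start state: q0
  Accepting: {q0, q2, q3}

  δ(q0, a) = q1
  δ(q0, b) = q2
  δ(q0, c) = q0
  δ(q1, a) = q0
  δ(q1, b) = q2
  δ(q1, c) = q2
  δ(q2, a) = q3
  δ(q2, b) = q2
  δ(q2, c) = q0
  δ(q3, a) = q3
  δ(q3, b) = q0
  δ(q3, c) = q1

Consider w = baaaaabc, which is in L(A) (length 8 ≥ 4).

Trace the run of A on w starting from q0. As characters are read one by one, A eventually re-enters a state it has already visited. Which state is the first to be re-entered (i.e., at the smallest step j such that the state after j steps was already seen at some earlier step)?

q3

State sequence: q0 -b-> q2 -a-> q3 -a-> q3 -a-> q3 -a-> q3 -a-> q3 -b-> q0 -c-> q0
First repeat at step 3: q3 was already visited.

The earliest repeat is at step j = 3: A is in q3, which it already visited at step i = 2.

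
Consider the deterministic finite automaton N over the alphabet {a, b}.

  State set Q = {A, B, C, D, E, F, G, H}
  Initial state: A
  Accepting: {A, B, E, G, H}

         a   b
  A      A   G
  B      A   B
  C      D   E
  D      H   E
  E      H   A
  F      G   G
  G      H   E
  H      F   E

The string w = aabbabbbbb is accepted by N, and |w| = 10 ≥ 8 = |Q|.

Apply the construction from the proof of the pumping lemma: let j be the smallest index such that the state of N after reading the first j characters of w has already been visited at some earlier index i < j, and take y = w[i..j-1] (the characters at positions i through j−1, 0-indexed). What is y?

Run of N on w = a a b b a b b b b b:
  step 0: A  (start)
  step 1: A  (read a: A→A)   ← first repeat (A seen earlier)
  step 2: A  (read a: A→A)
  step 3: G  (read b: A→G)
  step 4: E  (read b: G→E)
  step 5: H  (read a: E→H)
  step 6: E  (read b: H→E)
  step 7: A  (read b: E→A)
  step 8: G  (read b: A→G)
  step 9: E  (read b: G→E)
  step 10: A  (read b: E→A)

So i = 0, j = 1, giving x = w[0:0] = ε, y = w[0:1] = a, z = w[1:10] = abbabbbbb.
Check: |xy| = 1 ≤ 8 and |y| = 1 ≥ 1. Reading y takes N from A back to A, so every xyⁱz is accepted.

a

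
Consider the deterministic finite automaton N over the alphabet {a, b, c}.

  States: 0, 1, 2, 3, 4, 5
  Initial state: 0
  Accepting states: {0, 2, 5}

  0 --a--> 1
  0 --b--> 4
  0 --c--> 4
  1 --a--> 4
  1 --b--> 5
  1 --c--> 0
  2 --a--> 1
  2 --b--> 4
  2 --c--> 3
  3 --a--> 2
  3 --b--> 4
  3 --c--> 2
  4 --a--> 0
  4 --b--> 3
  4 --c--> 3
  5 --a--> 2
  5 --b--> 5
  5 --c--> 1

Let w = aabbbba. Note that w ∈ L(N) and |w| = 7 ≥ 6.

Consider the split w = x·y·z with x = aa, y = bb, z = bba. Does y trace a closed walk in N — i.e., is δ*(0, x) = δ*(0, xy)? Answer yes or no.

yes

State sequence: 0 -a-> 1 -a-> 4 -b-> 3 -b-> 4

After x (step 2): 4. After xy (step 4): 4.
They match, so y = bb drives N around a cycle from 4 back to itself; pumping y any number of times keeps N in 4 before reading z, and xyⁱz ∈ L(N) for every i ≥ 0.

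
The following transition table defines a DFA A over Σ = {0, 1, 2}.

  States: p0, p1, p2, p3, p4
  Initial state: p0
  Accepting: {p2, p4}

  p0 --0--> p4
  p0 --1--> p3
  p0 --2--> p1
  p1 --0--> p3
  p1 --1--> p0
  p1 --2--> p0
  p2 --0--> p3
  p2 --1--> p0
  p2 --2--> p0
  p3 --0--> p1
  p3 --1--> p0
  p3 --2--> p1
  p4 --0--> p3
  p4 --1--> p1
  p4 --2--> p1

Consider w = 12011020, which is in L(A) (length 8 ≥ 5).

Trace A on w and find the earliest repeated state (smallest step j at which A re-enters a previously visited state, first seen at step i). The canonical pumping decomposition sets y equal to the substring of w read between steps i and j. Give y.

20

Run of A on w = 1 2 0 1 1 0 2 0:
  step 0: p0  (start)
  step 1: p3  (read 1: p0→p3)
  step 2: p1  (read 2: p3→p1)
  step 3: p3  (read 0: p1→p3)   ← first repeat (p3 seen earlier)
  step 4: p0  (read 1: p3→p0)
  step 5: p3  (read 1: p0→p3)
  step 6: p1  (read 0: p3→p1)
  step 7: p0  (read 2: p1→p0)
  step 8: p4  (read 0: p0→p4)

So i = 1, j = 3, giving x = w[0:1] = 1, y = w[1:3] = 20, z = w[3:8] = 11020.
Check: |xy| = 3 ≤ 5 and |y| = 2 ≥ 1. Reading y takes A from p3 back to p3, so every xyⁱz is accepted.
Since A has 5 states, any run of length ≥ 5 visits 5+1 states, so by pigeonhole some state repeats within the first 5 steps — that repeat gives the pumpable loop.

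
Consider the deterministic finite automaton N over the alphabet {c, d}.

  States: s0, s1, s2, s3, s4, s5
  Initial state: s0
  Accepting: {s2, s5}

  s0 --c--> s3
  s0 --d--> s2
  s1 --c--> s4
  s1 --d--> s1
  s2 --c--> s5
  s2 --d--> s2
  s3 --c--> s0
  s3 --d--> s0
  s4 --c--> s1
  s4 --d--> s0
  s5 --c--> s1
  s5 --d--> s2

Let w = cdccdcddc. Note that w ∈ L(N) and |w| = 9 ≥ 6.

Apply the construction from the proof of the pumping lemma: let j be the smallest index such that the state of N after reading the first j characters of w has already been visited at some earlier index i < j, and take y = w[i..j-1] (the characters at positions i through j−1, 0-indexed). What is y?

cd

Run of N on w = c d c c d c d d c:
  step 0: s0  (start)
  step 1: s3  (read c: s0→s3)
  step 2: s0  (read d: s3→s0)   ← first repeat (s0 seen earlier)
  step 3: s3  (read c: s0→s3)
  step 4: s0  (read c: s3→s0)
  step 5: s2  (read d: s0→s2)
  step 6: s5  (read c: s2→s5)
  step 7: s2  (read d: s5→s2)
  step 8: s2  (read d: s2→s2)
  step 9: s5  (read c: s2→s5)

So i = 0, j = 2, giving x = w[0:0] = ε, y = w[0:2] = cd, z = w[2:9] = ccdcddc.
Check: |xy| = 2 ≤ 6 and |y| = 2 ≥ 1. Reading y takes N from s0 back to s0, so every xyⁱz is accepted.
The DFA has 6 states, so the proof of the pumping lemma guarantees a repeated state among the first 6+1 visited; the segment between the two visits is the pumpable y.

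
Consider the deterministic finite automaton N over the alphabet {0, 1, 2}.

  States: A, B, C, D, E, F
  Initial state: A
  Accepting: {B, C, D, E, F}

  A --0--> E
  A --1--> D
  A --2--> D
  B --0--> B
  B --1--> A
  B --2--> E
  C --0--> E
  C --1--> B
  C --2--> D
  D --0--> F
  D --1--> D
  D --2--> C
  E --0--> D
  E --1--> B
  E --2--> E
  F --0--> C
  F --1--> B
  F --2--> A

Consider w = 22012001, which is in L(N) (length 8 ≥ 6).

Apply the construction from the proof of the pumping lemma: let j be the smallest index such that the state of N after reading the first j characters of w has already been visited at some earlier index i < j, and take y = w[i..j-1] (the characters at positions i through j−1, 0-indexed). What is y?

Run of N on w = 2 2 0 1 2 0 0 1:
  step 0: A  (start)
  step 1: D  (read 2: A→D)
  step 2: C  (read 2: D→C)
  step 3: E  (read 0: C→E)
  step 4: B  (read 1: E→B)
  step 5: E  (read 2: B→E)   ← first repeat (E seen earlier)
  step 6: D  (read 0: E→D)
  step 7: F  (read 0: D→F)
  step 8: B  (read 1: F→B)

So i = 3, j = 5, giving x = w[0:3] = 220, y = w[3:5] = 12, z = w[5:8] = 001.
Check: |xy| = 5 ≤ 6 and |y| = 2 ≥ 1. Reading y takes N from E back to E, so every xyⁱz is accepted.
The DFA has 6 states, so the proof of the pumping lemma guarantees a repeated state among the first 6+1 visited; the segment between the two visits is the pumpable y.

12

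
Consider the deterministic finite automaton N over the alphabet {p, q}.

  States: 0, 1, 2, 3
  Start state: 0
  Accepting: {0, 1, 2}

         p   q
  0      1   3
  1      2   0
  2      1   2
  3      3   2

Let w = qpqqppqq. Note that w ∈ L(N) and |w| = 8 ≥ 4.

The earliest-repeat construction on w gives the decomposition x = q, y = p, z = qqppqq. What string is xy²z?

xy^2z = q·p·p·qqppqq = qppqqppqq.
Reading y = p takes N from 3 back to 3, so after x·y·y the machine is still in 3, and z then leads to the accepting state 2. Hence qppqqppqq ∈ L(N).

qppqqppqq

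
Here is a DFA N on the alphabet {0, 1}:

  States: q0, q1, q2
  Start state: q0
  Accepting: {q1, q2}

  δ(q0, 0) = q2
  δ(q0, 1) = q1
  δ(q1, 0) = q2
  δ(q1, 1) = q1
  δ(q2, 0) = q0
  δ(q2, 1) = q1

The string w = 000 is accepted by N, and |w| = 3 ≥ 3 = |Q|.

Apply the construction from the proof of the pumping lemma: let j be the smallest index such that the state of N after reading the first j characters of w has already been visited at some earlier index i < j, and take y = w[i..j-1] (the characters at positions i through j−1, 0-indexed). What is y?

State sequence: q0 -0-> q2 -0-> q0 -0-> q2
First repeat at step 2: q0 was already visited.

So i = 0, j = 2, giving x = w[0:0] = ε, y = w[0:2] = 00, z = w[2:3] = 0.
Check: |xy| = 2 ≤ 3 and |y| = 2 ≥ 1. Reading y takes N from q0 back to q0, so every xyⁱz is accepted.

00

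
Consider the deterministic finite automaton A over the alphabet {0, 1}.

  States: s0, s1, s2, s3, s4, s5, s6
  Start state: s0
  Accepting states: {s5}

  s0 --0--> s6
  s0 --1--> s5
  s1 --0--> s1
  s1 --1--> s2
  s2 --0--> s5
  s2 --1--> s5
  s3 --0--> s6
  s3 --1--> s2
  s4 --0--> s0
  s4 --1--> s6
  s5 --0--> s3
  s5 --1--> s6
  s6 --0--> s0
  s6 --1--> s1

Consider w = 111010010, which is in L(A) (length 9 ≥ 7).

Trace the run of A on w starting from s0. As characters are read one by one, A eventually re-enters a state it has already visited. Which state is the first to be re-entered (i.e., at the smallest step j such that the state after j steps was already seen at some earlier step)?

Run of A on w = 1 1 1 0 1 0 0 1 0:
  step 0: s0  (start)
  step 1: s5  (read 1: s0→s5)
  step 2: s6  (read 1: s5→s6)
  step 3: s1  (read 1: s6→s1)
  step 4: s1  (read 0: s1→s1)   ← first repeat (s1 seen earlier)
  step 5: s2  (read 1: s1→s2)
  step 6: s5  (read 0: s2→s5)
  step 7: s3  (read 0: s5→s3)
  step 8: s2  (read 1: s3→s2)
  step 9: s5  (read 0: s2→s5)

The earliest repeat is at step j = 4: A is in s1, which it already visited at step i = 3.
Since A has 7 states, any run of length ≥ 7 visits 7+1 states, so by pigeonhole some state repeats within the first 7 steps — that repeat gives the pumpable loop.

s1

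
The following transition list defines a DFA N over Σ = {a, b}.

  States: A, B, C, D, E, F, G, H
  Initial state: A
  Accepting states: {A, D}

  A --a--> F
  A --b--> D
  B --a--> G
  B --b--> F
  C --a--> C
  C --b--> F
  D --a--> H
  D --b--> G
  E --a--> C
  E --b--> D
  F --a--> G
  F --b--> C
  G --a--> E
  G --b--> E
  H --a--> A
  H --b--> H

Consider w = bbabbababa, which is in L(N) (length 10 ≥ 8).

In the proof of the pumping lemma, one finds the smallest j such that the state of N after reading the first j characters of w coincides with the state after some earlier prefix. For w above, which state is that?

D

Run of N on w = b b a b b a b a b a:
  step 0: A  (start)
  step 1: D  (read b: A→D)
  step 2: G  (read b: D→G)
  step 3: E  (read a: G→E)
  step 4: D  (read b: E→D)   ← first repeat (D seen earlier)
  step 5: G  (read b: D→G)
  step 6: E  (read a: G→E)
  step 7: D  (read b: E→D)
  step 8: H  (read a: D→H)
  step 9: H  (read b: H→H)
  step 10: A  (read a: H→A)

The earliest repeat is at step j = 4: N is in D, which it already visited at step i = 1.
Since N has 8 states, any run of length ≥ 8 visits 8+1 states, so by pigeonhole some state repeats within the first 8 steps — that repeat gives the pumpable loop.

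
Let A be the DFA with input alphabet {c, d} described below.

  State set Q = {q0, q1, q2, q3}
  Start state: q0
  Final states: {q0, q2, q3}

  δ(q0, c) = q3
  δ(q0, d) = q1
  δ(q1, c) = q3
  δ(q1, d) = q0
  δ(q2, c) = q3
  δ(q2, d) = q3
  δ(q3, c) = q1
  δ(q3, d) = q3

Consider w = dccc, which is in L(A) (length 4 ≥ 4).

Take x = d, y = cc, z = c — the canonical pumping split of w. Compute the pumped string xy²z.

dccccc

xy^2z = d·cc·cc·c = dccccc.
Reading y = cc takes A from q1 back to q1, so after x·y·y the machine is still in q1, and z then leads to the accepting state q3. Hence dccccc ∈ L(A).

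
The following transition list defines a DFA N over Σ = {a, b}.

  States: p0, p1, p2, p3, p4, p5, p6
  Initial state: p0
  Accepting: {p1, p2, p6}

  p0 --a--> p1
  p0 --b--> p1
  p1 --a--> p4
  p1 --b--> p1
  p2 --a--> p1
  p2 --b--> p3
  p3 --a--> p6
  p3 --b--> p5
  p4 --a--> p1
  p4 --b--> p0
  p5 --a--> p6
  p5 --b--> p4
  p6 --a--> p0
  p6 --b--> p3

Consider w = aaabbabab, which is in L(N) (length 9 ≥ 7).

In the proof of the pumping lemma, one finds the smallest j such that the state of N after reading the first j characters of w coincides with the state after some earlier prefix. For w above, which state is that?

p1

Run of N on w = a a a b b a b a b:
  step 0: p0  (start)
  step 1: p1  (read a: p0→p1)
  step 2: p4  (read a: p1→p4)
  step 3: p1  (read a: p4→p1)   ← first repeat (p1 seen earlier)
  step 4: p1  (read b: p1→p1)
  step 5: p1  (read b: p1→p1)
  step 6: p4  (read a: p1→p4)
  step 7: p0  (read b: p4→p0)
  step 8: p1  (read a: p0→p1)
  step 9: p1  (read b: p1→p1)

The earliest repeat is at step j = 3: N is in p1, which it already visited at step i = 1.
Since N has 7 states, any run of length ≥ 7 visits 7+1 states, so by pigeonhole some state repeats within the first 7 steps — that repeat gives the pumpable loop.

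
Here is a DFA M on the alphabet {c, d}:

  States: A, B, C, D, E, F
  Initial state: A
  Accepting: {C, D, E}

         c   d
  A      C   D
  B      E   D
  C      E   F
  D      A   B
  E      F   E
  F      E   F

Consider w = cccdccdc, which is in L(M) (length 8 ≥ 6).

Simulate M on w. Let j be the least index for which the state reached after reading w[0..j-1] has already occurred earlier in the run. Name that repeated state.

F

Run of M on w = c c c d c c d c:
  step 0: A  (start)
  step 1: C  (read c: A→C)
  step 2: E  (read c: C→E)
  step 3: F  (read c: E→F)
  step 4: F  (read d: F→F)   ← first repeat (F seen earlier)
  step 5: E  (read c: F→E)
  step 6: F  (read c: E→F)
  step 7: F  (read d: F→F)
  step 8: E  (read c: F→E)

The earliest repeat is at step j = 4: M is in F, which it already visited at step i = 3.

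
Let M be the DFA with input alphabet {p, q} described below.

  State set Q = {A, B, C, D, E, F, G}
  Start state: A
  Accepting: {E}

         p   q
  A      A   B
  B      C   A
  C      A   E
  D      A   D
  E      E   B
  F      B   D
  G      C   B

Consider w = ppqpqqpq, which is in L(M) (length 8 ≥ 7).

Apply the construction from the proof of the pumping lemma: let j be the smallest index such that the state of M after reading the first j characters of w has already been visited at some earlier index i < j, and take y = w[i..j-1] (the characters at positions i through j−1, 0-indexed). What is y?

State sequence: A -p-> A -p-> A -q-> B -p-> C -q-> E -q-> B -p-> C -q-> E
First repeat at step 1: A was already visited.

So i = 0, j = 1, giving x = w[0:0] = ε, y = w[0:1] = p, z = w[1:8] = pqpqqpq.
Check: |xy| = 1 ≤ 7 and |y| = 1 ≥ 1. Reading y takes M from A back to A, so every xyⁱz is accepted.
With |Q| = 7, pigeonhole forces a state repeat no later than step 7; the substring read between the first and second visits to that state can be pumped.

p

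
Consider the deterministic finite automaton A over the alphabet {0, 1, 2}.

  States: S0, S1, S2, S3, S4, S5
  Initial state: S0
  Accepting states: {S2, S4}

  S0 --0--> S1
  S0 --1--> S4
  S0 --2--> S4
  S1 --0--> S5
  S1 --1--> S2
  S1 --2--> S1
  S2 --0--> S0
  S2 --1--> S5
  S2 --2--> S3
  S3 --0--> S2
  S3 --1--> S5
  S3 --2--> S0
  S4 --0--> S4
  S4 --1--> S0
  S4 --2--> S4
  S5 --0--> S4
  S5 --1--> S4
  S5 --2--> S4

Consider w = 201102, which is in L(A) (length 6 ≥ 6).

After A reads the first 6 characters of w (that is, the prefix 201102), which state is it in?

Run of A on the first 6 characters of w = 2 0 1 1 0 2:
  step 0: S0  (start)
  step 1: S4  (read 2: S0→S4)
  step 2: S4  (read 0: S4→S4)
  step 3: S0  (read 1: S4→S0)
  step 4: S4  (read 1: S0→S4)
  step 5: S4  (read 0: S4→S4)
  step 6: S4  (read 2: S4→S4)

After reading 6 characters, A is in state S4.
(This kind of state-tracing is the core of the pumping-lemma construction: with 6 states, pigeonhole forces a repeat within the first 6 steps.)

S4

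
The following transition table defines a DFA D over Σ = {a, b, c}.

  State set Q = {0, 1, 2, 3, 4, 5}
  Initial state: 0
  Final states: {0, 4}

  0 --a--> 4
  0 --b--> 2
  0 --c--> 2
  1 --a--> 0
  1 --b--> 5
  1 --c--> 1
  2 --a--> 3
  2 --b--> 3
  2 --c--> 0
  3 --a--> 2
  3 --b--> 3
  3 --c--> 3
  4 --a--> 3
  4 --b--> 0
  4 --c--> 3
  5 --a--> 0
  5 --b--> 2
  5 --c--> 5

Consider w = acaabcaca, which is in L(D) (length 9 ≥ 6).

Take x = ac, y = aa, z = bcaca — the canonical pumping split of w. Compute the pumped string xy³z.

xy^3z = ac·aa·aa·aa·bcaca = acaaaaaabcaca.
Reading y = aa takes D from 3 back to 3, so after x·y·y·y the machine is still in 3, and z then leads to the accepting state 4. Hence acaaaaaabcaca ∈ L(D).

acaaaaaabcaca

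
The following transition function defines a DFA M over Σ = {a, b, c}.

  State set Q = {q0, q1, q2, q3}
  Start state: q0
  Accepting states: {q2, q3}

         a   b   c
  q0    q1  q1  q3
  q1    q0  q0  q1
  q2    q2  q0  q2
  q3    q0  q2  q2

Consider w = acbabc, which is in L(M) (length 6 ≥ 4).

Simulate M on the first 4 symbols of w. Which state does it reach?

Run of M on the first 4 characters of w = a c b a:
  step 0: q0  (start)
  step 1: q1  (read a: q0→q1)
  step 2: q1  (read c: q1→q1)
  step 3: q0  (read b: q1→q0)
  step 4: q1  (read a: q0→q1)

After reading 4 characters, M is in state q1.
(This kind of state-tracing is the core of the pumping-lemma construction: with 4 states, pigeonhole forces a repeat within the first 4 steps.)

q1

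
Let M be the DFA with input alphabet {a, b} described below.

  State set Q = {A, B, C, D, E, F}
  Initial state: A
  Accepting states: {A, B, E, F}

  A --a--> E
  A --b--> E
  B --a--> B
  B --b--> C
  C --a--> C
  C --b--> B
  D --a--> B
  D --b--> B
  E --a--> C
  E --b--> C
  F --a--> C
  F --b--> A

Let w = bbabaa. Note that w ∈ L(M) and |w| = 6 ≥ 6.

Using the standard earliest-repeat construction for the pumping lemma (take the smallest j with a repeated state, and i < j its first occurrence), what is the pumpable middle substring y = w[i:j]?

State sequence: A -b-> E -b-> C -a-> C -b-> B -a-> B -a-> B
First repeat at step 3: C was already visited.

So i = 2, j = 3, giving x = w[0:2] = bb, y = w[2:3] = a, z = w[3:6] = baa.
Check: |xy| = 3 ≤ 6 and |y| = 1 ≥ 1. Reading y takes M from C back to C, so every xyⁱz is accepted.

a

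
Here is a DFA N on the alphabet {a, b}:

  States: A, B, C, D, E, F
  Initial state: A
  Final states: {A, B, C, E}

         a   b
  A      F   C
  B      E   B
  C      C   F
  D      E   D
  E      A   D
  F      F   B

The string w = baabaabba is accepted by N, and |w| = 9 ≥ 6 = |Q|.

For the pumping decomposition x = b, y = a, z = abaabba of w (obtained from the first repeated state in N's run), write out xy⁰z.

babaabba

xy⁰z = xz = b·abaabba = babaabba.
Reading y = a takes N from C back to C, so after x the machine is still in C, and z then leads to the accepting state E. Hence babaabba ∈ L(N).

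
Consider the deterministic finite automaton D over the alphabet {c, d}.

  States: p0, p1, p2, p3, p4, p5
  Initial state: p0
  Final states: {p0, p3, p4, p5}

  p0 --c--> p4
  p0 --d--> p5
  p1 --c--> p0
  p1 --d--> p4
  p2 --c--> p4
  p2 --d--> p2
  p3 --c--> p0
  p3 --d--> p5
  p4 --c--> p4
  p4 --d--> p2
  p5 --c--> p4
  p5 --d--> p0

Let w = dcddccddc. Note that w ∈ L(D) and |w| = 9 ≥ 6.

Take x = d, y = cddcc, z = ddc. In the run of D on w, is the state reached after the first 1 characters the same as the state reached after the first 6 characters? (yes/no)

no

State sequence: p0 -d-> p5 -c-> p4 -d-> p2 -d-> p2 -c-> p4 -c-> p4

After x (step 1): p5. After xy (step 6): p4.
They differ (p5 ≠ p4), so y is not a cycle from the state after x; this split is not the one the pumping-lemma construction produces, and pumping y need not keep the string in L(D).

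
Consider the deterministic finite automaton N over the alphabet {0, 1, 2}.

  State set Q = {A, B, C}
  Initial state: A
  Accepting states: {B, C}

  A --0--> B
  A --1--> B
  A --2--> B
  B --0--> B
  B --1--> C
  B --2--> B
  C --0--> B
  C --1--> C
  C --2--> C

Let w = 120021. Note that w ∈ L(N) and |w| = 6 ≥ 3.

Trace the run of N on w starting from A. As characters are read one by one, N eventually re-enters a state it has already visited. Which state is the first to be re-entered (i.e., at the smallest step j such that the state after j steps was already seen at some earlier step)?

B

State sequence: A -1-> B -2-> B -0-> B -0-> B -2-> B -1-> C
First repeat at step 2: B was already visited.

The earliest repeat is at step j = 2: N is in B, which it already visited at step i = 1.
Pumping length from the standard proof: p = 3 (the number of states). The repeated state found above gives |xy| = j ≤ 3 and |y| = j − i ≥ 1.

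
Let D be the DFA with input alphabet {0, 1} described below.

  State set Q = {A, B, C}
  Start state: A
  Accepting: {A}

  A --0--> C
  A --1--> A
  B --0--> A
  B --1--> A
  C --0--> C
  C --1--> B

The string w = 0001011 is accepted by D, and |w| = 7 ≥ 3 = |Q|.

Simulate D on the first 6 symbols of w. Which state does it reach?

State sequence: A -0-> C -0-> C -0-> C -1-> B -0-> A -1-> A

After reading 6 characters, D is in state A.

A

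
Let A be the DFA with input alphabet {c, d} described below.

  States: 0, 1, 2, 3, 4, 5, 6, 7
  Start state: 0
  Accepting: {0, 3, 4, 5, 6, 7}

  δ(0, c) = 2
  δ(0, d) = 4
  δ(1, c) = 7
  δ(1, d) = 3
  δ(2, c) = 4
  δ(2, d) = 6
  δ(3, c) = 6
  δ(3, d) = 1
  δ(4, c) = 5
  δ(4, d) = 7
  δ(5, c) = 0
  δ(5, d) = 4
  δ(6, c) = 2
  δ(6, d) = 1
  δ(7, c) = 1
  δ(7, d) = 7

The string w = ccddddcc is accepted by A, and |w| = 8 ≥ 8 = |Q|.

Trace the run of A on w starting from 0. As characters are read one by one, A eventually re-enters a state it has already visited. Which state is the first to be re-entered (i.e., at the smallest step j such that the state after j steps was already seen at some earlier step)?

Run of A on w = c c d d d d c c:
  step 0: 0  (start)
  step 1: 2  (read c: 0→2)
  step 2: 4  (read c: 2→4)
  step 3: 7  (read d: 4→7)
  step 4: 7  (read d: 7→7)   ← first repeat (7 seen earlier)
  step 5: 7  (read d: 7→7)
  step 6: 7  (read d: 7→7)
  step 7: 1  (read c: 7→1)
  step 8: 7  (read c: 1→7)

The earliest repeat is at step j = 4: A is in 7, which it already visited at step i = 3.
With |Q| = 8, pigeonhole forces a state repeat no later than step 8; the substring read between the first and second visits to that state can be pumped.

7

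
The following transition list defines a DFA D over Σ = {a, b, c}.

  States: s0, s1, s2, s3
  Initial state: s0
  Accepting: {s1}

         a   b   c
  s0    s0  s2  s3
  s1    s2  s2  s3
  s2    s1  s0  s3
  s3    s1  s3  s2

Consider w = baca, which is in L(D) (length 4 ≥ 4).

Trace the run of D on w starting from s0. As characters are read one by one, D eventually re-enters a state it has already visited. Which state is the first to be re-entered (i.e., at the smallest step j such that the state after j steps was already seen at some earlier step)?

s1

Run of D on w = b a c a:
  step 0: s0  (start)
  step 1: s2  (read b: s0→s2)
  step 2: s1  (read a: s2→s1)
  step 3: s3  (read c: s1→s3)
  step 4: s1  (read a: s3→s1)   ← first repeat (s1 seen earlier)

The earliest repeat is at step j = 4: D is in s1, which it already visited at step i = 2.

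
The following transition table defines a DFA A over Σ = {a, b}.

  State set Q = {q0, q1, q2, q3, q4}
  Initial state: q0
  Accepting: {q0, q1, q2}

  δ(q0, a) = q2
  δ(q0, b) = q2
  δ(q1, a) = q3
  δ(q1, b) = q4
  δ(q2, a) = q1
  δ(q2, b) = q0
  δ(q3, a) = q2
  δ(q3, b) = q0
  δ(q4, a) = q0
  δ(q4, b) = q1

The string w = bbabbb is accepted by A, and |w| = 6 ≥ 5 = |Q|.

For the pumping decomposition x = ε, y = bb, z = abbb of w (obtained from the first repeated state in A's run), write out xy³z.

bbbbbbabbb

xy^3z = ε·bb·bb·bb·abbb = bbbbbbabbb.
Reading y = bb takes A from q0 back to q0, so after x·y·y·y the machine is still in q0, and z then leads to the accepting state q0. Hence bbbbbbabbb ∈ L(A).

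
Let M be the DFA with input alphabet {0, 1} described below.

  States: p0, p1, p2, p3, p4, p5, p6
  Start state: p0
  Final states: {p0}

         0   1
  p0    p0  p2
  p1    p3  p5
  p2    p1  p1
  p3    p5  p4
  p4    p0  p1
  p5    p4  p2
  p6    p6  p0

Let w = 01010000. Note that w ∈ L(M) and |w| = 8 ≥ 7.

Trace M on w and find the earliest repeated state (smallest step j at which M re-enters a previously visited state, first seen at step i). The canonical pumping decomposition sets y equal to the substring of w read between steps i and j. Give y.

Run of M on w = 0 1 0 1 0 0 0 0:
  step 0: p0  (start)
  step 1: p0  (read 0: p0→p0)   ← first repeat (p0 seen earlier)
  step 2: p2  (read 1: p0→p2)
  step 3: p1  (read 0: p2→p1)
  step 4: p5  (read 1: p1→p5)
  step 5: p4  (read 0: p5→p4)
  step 6: p0  (read 0: p4→p0)
  step 7: p0  (read 0: p0→p0)
  step 8: p0  (read 0: p0→p0)

So i = 0, j = 1, giving x = w[0:0] = ε, y = w[0:1] = 0, z = w[1:8] = 1010000.
Check: |xy| = 1 ≤ 7 and |y| = 1 ≥ 1. Reading y takes M from p0 back to p0, so every xyⁱz is accepted.
With |Q| = 7, pigeonhole forces a state repeat no later than step 7; the substring read between the first and second visits to that state can be pumped.

0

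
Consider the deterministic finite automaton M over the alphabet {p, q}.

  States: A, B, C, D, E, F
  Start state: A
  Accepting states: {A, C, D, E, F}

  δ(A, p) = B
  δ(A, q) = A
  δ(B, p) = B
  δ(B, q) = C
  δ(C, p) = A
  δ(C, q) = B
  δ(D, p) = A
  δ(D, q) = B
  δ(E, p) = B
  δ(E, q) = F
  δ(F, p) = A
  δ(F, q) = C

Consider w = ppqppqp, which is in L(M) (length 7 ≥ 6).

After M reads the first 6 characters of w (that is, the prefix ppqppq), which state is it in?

State sequence: A -p-> B -p-> B -q-> C -p-> A -p-> B -q-> C

After reading 6 characters, M is in state C.

C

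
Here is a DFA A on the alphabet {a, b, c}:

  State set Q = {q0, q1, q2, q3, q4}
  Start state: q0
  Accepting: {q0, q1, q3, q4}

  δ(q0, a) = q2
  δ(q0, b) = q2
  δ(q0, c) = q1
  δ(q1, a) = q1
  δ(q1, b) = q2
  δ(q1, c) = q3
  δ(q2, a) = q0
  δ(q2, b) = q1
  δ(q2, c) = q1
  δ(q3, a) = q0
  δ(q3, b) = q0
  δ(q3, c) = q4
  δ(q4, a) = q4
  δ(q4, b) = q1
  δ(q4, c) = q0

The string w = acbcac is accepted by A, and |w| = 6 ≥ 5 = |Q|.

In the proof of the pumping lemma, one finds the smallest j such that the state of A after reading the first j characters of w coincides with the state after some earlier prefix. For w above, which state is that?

q2

State sequence: q0 -a-> q2 -c-> q1 -b-> q2 -c-> q1 -a-> q1 -c-> q3
First repeat at step 3: q2 was already visited.

The earliest repeat is at step j = 3: A is in q2, which it already visited at step i = 1.
The DFA has 5 states, so the proof of the pumping lemma guarantees a repeated state among the first 5+1 visited; the segment between the two visits is the pumpable y.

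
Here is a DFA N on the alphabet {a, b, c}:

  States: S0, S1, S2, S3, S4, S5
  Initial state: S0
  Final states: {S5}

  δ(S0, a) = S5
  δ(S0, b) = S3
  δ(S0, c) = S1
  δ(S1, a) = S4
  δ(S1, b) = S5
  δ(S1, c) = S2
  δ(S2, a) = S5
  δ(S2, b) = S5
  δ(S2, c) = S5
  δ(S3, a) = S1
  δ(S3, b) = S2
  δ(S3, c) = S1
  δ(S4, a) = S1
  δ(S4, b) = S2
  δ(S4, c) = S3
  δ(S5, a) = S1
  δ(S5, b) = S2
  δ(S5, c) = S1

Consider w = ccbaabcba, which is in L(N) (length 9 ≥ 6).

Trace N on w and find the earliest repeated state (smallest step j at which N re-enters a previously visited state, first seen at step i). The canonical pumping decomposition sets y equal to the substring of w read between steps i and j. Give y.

cba

State sequence: S0 -c-> S1 -c-> S2 -b-> S5 -a-> S1 -a-> S4 -b-> S2 -c-> S5 -b-> S2 -a-> S5
First repeat at step 4: S1 was already visited.

So i = 1, j = 4, giving x = w[0:1] = c, y = w[1:4] = cba, z = w[4:9] = abcba.
Check: |xy| = 4 ≤ 6 and |y| = 3 ≥ 1. Reading y takes N from S1 back to S1, so every xyⁱz is accepted.
Since N has 6 states, any run of length ≥ 6 visits 6+1 states, so by pigeonhole some state repeats within the first 6 steps — that repeat gives the pumpable loop.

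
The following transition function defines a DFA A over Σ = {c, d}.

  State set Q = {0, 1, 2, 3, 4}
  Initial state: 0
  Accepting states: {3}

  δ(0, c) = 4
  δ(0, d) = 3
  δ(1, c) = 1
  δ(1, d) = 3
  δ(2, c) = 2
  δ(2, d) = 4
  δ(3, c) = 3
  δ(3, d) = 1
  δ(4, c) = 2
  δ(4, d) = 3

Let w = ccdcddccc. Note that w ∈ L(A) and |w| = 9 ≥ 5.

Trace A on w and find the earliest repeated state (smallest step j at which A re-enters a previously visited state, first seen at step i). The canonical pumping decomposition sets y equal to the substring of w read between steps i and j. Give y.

cd

Run of A on w = c c d c d d c c c:
  step 0: 0  (start)
  step 1: 4  (read c: 0→4)
  step 2: 2  (read c: 4→2)
  step 3: 4  (read d: 2→4)   ← first repeat (4 seen earlier)
  step 4: 2  (read c: 4→2)
  step 5: 4  (read d: 2→4)
  step 6: 3  (read d: 4→3)
  step 7: 3  (read c: 3→3)
  step 8: 3  (read c: 3→3)
  step 9: 3  (read c: 3→3)

So i = 1, j = 3, giving x = w[0:1] = c, y = w[1:3] = cd, z = w[3:9] = cddccc.
Check: |xy| = 3 ≤ 5 and |y| = 2 ≥ 1. Reading y takes A from 4 back to 4, so every xyⁱz is accepted.
Since A has 5 states, any run of length ≥ 5 visits 5+1 states, so by pigeonhole some state repeats within the first 5 steps — that repeat gives the pumpable loop.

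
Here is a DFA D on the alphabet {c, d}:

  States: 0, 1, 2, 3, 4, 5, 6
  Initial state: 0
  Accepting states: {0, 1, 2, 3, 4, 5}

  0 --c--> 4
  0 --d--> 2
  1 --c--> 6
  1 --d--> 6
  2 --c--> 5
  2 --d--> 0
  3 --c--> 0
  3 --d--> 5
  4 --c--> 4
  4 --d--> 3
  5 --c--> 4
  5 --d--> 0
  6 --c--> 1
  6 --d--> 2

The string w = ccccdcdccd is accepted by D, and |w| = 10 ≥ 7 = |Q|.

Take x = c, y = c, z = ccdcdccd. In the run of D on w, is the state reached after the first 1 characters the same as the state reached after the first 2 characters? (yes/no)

yes

Run of D on the first 2 characters of w = c c:
  step 0: 0  (start)
  step 1: 4  (read c: 0→4)
  step 2: 4  (read c: 4→4)

After x (step 1): 4. After xy (step 2): 4.
They match, so y = c drives D around a cycle from 4 back to itself; pumping y any number of times keeps D in 4 before reading z, and xyⁱz ∈ L(D) for every i ≥ 0.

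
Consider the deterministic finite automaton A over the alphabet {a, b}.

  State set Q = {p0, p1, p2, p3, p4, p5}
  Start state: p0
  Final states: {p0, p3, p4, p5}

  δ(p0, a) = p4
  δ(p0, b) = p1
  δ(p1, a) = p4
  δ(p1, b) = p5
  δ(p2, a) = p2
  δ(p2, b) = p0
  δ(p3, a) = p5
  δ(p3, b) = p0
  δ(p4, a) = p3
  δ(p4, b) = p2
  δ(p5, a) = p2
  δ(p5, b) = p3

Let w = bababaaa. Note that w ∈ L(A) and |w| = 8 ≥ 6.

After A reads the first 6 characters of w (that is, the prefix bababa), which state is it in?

p4

State sequence: p0 -b-> p1 -a-> p4 -b-> p2 -a-> p2 -b-> p0 -a-> p4

After reading 6 characters, A is in state p4.
(This kind of state-tracing is the core of the pumping-lemma construction: with 6 states, pigeonhole forces a repeat within the first 6 steps.)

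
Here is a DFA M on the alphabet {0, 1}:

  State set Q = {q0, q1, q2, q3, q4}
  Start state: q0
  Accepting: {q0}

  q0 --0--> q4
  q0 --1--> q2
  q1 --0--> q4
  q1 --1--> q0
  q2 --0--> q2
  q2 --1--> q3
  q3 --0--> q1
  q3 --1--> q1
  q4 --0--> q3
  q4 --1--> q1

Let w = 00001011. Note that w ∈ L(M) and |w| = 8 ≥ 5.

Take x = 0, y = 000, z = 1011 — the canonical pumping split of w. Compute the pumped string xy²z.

xy^2z = 0·000·000·1011 = 00000001011.
Reading y = 000 takes M from q4 back to q4, so after x·y·y the machine is still in q4, and z then leads to the accepting state q0. Hence 00000001011 ∈ L(M).

00000001011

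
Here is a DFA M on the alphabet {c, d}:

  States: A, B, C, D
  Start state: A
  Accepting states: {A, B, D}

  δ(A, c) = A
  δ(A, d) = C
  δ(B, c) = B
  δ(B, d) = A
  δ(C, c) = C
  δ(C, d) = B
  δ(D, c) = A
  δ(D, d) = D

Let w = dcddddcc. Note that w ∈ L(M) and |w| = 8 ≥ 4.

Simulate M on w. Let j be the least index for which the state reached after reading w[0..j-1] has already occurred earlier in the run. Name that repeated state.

State sequence: A -d-> C -c-> C -d-> B -d-> A -d-> C -d-> B -c-> B -c-> B
First repeat at step 2: C was already visited.

The earliest repeat is at step j = 2: M is in C, which it already visited at step i = 1.

C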